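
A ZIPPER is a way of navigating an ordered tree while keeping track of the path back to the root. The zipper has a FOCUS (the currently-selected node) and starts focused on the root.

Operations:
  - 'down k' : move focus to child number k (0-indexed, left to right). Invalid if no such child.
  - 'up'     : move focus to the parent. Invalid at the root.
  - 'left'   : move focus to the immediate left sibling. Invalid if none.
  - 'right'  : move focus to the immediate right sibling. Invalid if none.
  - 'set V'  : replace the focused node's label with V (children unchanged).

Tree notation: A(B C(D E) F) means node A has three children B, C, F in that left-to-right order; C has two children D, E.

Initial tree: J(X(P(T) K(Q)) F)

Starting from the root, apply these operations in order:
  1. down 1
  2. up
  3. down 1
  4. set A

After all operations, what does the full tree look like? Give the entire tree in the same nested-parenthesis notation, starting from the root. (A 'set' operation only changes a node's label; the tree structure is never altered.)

Step 1 (down 1): focus=F path=1 depth=1 children=[] left=['X'] right=[] parent=J
Step 2 (up): focus=J path=root depth=0 children=['X', 'F'] (at root)
Step 3 (down 1): focus=F path=1 depth=1 children=[] left=['X'] right=[] parent=J
Step 4 (set A): focus=A path=1 depth=1 children=[] left=['X'] right=[] parent=J

Answer: J(X(P(T) K(Q)) A)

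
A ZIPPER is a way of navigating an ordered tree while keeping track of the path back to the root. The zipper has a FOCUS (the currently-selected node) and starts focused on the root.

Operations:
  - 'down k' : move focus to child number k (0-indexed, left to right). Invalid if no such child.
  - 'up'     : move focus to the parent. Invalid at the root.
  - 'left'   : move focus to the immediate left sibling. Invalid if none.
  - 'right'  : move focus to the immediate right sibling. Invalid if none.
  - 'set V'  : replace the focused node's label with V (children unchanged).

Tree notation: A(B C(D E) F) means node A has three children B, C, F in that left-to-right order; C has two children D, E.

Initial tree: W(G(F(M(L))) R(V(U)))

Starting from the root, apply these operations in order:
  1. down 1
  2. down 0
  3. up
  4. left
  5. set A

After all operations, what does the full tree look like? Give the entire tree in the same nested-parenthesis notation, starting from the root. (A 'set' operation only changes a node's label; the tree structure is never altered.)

Step 1 (down 1): focus=R path=1 depth=1 children=['V'] left=['G'] right=[] parent=W
Step 2 (down 0): focus=V path=1/0 depth=2 children=['U'] left=[] right=[] parent=R
Step 3 (up): focus=R path=1 depth=1 children=['V'] left=['G'] right=[] parent=W
Step 4 (left): focus=G path=0 depth=1 children=['F'] left=[] right=['R'] parent=W
Step 5 (set A): focus=A path=0 depth=1 children=['F'] left=[] right=['R'] parent=W

Answer: W(A(F(M(L))) R(V(U)))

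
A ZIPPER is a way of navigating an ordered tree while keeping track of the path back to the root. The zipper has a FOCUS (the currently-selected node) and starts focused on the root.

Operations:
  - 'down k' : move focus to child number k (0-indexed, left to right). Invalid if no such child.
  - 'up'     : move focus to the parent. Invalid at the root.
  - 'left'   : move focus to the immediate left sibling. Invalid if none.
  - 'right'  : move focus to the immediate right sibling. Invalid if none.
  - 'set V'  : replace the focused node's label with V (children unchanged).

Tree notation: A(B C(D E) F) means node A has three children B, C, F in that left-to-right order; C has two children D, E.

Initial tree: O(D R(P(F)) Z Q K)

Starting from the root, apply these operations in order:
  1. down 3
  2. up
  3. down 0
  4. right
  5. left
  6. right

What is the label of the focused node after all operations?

Step 1 (down 3): focus=Q path=3 depth=1 children=[] left=['D', 'R', 'Z'] right=['K'] parent=O
Step 2 (up): focus=O path=root depth=0 children=['D', 'R', 'Z', 'Q', 'K'] (at root)
Step 3 (down 0): focus=D path=0 depth=1 children=[] left=[] right=['R', 'Z', 'Q', 'K'] parent=O
Step 4 (right): focus=R path=1 depth=1 children=['P'] left=['D'] right=['Z', 'Q', 'K'] parent=O
Step 5 (left): focus=D path=0 depth=1 children=[] left=[] right=['R', 'Z', 'Q', 'K'] parent=O
Step 6 (right): focus=R path=1 depth=1 children=['P'] left=['D'] right=['Z', 'Q', 'K'] parent=O

Answer: R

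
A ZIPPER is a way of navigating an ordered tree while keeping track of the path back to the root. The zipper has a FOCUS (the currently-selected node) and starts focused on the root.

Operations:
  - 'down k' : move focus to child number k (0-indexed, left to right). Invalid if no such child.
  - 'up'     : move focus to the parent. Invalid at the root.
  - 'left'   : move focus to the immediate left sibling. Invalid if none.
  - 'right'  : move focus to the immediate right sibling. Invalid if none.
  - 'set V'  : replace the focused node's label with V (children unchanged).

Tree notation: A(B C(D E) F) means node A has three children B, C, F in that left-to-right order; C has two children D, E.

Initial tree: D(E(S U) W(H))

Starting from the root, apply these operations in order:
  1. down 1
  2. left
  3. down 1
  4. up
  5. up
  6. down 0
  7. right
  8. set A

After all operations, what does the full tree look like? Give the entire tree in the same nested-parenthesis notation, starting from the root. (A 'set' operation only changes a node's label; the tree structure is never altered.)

Answer: D(E(S U) A(H))

Derivation:
Step 1 (down 1): focus=W path=1 depth=1 children=['H'] left=['E'] right=[] parent=D
Step 2 (left): focus=E path=0 depth=1 children=['S', 'U'] left=[] right=['W'] parent=D
Step 3 (down 1): focus=U path=0/1 depth=2 children=[] left=['S'] right=[] parent=E
Step 4 (up): focus=E path=0 depth=1 children=['S', 'U'] left=[] right=['W'] parent=D
Step 5 (up): focus=D path=root depth=0 children=['E', 'W'] (at root)
Step 6 (down 0): focus=E path=0 depth=1 children=['S', 'U'] left=[] right=['W'] parent=D
Step 7 (right): focus=W path=1 depth=1 children=['H'] left=['E'] right=[] parent=D
Step 8 (set A): focus=A path=1 depth=1 children=['H'] left=['E'] right=[] parent=D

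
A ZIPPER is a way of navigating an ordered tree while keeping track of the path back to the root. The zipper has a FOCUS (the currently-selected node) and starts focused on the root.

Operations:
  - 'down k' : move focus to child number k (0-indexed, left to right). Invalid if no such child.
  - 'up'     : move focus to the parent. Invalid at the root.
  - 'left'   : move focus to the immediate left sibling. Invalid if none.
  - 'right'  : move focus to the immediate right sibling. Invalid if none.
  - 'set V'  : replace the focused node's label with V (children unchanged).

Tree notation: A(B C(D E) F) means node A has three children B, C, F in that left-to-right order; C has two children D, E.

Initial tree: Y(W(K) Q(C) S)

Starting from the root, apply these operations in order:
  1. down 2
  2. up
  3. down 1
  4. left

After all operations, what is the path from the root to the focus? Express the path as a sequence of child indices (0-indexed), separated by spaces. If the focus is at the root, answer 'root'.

Step 1 (down 2): focus=S path=2 depth=1 children=[] left=['W', 'Q'] right=[] parent=Y
Step 2 (up): focus=Y path=root depth=0 children=['W', 'Q', 'S'] (at root)
Step 3 (down 1): focus=Q path=1 depth=1 children=['C'] left=['W'] right=['S'] parent=Y
Step 4 (left): focus=W path=0 depth=1 children=['K'] left=[] right=['Q', 'S'] parent=Y

Answer: 0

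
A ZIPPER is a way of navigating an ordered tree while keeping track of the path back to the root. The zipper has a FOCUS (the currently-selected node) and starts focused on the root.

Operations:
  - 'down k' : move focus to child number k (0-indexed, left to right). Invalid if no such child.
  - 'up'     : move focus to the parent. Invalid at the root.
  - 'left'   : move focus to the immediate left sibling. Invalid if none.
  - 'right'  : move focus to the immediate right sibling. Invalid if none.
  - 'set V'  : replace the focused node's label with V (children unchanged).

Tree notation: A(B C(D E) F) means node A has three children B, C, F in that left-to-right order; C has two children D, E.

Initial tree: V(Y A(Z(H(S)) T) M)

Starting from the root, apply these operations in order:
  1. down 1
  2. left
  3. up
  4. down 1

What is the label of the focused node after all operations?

Step 1 (down 1): focus=A path=1 depth=1 children=['Z', 'T'] left=['Y'] right=['M'] parent=V
Step 2 (left): focus=Y path=0 depth=1 children=[] left=[] right=['A', 'M'] parent=V
Step 3 (up): focus=V path=root depth=0 children=['Y', 'A', 'M'] (at root)
Step 4 (down 1): focus=A path=1 depth=1 children=['Z', 'T'] left=['Y'] right=['M'] parent=V

Answer: A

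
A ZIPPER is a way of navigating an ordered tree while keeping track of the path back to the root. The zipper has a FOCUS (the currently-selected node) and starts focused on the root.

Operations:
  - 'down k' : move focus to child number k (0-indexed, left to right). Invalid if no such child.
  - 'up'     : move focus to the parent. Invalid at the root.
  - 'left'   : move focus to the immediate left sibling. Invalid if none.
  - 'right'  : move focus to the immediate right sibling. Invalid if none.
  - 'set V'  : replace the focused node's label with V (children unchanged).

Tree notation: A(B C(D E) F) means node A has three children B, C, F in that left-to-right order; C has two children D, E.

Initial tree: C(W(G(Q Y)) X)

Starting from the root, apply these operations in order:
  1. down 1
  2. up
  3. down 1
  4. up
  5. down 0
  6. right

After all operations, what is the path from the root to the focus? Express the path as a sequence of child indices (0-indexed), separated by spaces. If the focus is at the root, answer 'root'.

Step 1 (down 1): focus=X path=1 depth=1 children=[] left=['W'] right=[] parent=C
Step 2 (up): focus=C path=root depth=0 children=['W', 'X'] (at root)
Step 3 (down 1): focus=X path=1 depth=1 children=[] left=['W'] right=[] parent=C
Step 4 (up): focus=C path=root depth=0 children=['W', 'X'] (at root)
Step 5 (down 0): focus=W path=0 depth=1 children=['G'] left=[] right=['X'] parent=C
Step 6 (right): focus=X path=1 depth=1 children=[] left=['W'] right=[] parent=C

Answer: 1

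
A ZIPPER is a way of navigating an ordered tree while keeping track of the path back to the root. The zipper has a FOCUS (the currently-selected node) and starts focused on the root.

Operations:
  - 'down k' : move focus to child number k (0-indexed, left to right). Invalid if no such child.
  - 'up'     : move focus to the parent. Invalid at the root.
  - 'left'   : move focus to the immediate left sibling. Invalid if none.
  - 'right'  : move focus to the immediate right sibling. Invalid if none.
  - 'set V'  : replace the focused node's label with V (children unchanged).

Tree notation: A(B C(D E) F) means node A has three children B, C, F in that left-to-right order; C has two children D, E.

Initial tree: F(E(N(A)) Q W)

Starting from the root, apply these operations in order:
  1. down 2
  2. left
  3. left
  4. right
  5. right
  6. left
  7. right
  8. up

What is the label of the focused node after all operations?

Step 1 (down 2): focus=W path=2 depth=1 children=[] left=['E', 'Q'] right=[] parent=F
Step 2 (left): focus=Q path=1 depth=1 children=[] left=['E'] right=['W'] parent=F
Step 3 (left): focus=E path=0 depth=1 children=['N'] left=[] right=['Q', 'W'] parent=F
Step 4 (right): focus=Q path=1 depth=1 children=[] left=['E'] right=['W'] parent=F
Step 5 (right): focus=W path=2 depth=1 children=[] left=['E', 'Q'] right=[] parent=F
Step 6 (left): focus=Q path=1 depth=1 children=[] left=['E'] right=['W'] parent=F
Step 7 (right): focus=W path=2 depth=1 children=[] left=['E', 'Q'] right=[] parent=F
Step 8 (up): focus=F path=root depth=0 children=['E', 'Q', 'W'] (at root)

Answer: F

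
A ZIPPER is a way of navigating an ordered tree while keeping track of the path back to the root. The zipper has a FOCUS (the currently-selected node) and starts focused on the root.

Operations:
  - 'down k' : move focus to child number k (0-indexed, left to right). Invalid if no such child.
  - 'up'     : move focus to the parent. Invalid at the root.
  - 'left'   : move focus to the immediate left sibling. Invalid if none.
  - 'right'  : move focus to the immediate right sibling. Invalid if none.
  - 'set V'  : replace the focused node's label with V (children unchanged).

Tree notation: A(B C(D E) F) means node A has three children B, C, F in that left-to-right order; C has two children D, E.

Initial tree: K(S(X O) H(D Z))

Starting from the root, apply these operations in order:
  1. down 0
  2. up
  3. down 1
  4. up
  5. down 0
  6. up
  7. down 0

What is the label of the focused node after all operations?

Step 1 (down 0): focus=S path=0 depth=1 children=['X', 'O'] left=[] right=['H'] parent=K
Step 2 (up): focus=K path=root depth=0 children=['S', 'H'] (at root)
Step 3 (down 1): focus=H path=1 depth=1 children=['D', 'Z'] left=['S'] right=[] parent=K
Step 4 (up): focus=K path=root depth=0 children=['S', 'H'] (at root)
Step 5 (down 0): focus=S path=0 depth=1 children=['X', 'O'] left=[] right=['H'] parent=K
Step 6 (up): focus=K path=root depth=0 children=['S', 'H'] (at root)
Step 7 (down 0): focus=S path=0 depth=1 children=['X', 'O'] left=[] right=['H'] parent=K

Answer: S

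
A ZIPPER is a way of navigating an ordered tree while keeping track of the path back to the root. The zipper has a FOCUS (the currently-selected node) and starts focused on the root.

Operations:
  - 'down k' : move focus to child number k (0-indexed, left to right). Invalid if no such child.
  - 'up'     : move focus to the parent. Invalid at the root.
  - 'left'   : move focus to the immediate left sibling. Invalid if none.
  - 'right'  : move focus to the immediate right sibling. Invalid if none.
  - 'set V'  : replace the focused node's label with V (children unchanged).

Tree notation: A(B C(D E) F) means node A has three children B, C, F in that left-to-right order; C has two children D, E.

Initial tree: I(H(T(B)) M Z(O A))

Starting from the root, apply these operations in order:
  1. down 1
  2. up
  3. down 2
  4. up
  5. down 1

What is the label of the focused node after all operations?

Answer: M

Derivation:
Step 1 (down 1): focus=M path=1 depth=1 children=[] left=['H'] right=['Z'] parent=I
Step 2 (up): focus=I path=root depth=0 children=['H', 'M', 'Z'] (at root)
Step 3 (down 2): focus=Z path=2 depth=1 children=['O', 'A'] left=['H', 'M'] right=[] parent=I
Step 4 (up): focus=I path=root depth=0 children=['H', 'M', 'Z'] (at root)
Step 5 (down 1): focus=M path=1 depth=1 children=[] left=['H'] right=['Z'] parent=I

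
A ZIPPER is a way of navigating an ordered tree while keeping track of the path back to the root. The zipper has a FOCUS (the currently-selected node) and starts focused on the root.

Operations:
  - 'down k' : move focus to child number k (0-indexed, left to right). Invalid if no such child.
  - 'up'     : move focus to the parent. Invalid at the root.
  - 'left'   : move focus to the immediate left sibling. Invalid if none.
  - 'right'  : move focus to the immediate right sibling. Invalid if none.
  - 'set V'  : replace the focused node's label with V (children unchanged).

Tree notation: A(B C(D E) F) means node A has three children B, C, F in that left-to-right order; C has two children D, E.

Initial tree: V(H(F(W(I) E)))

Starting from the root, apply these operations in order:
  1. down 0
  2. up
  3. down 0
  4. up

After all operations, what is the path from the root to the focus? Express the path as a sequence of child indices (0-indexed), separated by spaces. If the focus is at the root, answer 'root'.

Answer: root

Derivation:
Step 1 (down 0): focus=H path=0 depth=1 children=['F'] left=[] right=[] parent=V
Step 2 (up): focus=V path=root depth=0 children=['H'] (at root)
Step 3 (down 0): focus=H path=0 depth=1 children=['F'] left=[] right=[] parent=V
Step 4 (up): focus=V path=root depth=0 children=['H'] (at root)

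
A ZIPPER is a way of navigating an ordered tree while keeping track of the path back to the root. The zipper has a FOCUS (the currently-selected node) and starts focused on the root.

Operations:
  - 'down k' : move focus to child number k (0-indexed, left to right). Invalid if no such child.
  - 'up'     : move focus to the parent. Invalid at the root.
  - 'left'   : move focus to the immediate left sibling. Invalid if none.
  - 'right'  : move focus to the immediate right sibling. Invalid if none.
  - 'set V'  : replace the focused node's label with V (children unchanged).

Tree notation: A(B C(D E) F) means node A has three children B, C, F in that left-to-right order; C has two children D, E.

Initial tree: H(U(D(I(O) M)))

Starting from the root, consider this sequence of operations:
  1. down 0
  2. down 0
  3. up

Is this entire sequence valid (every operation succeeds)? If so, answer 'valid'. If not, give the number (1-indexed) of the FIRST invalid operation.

Answer: valid

Derivation:
Step 1 (down 0): focus=U path=0 depth=1 children=['D'] left=[] right=[] parent=H
Step 2 (down 0): focus=D path=0/0 depth=2 children=['I', 'M'] left=[] right=[] parent=U
Step 3 (up): focus=U path=0 depth=1 children=['D'] left=[] right=[] parent=H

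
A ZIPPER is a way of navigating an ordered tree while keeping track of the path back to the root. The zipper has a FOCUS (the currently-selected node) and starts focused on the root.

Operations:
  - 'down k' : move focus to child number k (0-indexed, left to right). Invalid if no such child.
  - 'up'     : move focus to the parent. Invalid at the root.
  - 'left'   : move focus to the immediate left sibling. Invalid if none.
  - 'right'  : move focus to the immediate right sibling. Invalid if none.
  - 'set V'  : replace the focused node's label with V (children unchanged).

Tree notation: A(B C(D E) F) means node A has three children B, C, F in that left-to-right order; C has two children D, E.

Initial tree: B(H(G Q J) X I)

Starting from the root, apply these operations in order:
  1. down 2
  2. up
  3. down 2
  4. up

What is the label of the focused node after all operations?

Step 1 (down 2): focus=I path=2 depth=1 children=[] left=['H', 'X'] right=[] parent=B
Step 2 (up): focus=B path=root depth=0 children=['H', 'X', 'I'] (at root)
Step 3 (down 2): focus=I path=2 depth=1 children=[] left=['H', 'X'] right=[] parent=B
Step 4 (up): focus=B path=root depth=0 children=['H', 'X', 'I'] (at root)

Answer: B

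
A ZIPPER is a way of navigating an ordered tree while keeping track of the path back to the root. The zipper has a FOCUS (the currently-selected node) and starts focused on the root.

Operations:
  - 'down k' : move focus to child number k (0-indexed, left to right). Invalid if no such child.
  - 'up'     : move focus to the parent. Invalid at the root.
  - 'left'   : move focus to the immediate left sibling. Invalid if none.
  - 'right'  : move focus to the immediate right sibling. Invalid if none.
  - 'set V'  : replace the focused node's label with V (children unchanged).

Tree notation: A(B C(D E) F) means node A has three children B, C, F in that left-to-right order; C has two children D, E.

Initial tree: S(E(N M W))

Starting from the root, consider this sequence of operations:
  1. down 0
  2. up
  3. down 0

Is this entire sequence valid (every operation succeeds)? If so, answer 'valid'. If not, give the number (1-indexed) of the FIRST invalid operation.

Step 1 (down 0): focus=E path=0 depth=1 children=['N', 'M', 'W'] left=[] right=[] parent=S
Step 2 (up): focus=S path=root depth=0 children=['E'] (at root)
Step 3 (down 0): focus=E path=0 depth=1 children=['N', 'M', 'W'] left=[] right=[] parent=S

Answer: valid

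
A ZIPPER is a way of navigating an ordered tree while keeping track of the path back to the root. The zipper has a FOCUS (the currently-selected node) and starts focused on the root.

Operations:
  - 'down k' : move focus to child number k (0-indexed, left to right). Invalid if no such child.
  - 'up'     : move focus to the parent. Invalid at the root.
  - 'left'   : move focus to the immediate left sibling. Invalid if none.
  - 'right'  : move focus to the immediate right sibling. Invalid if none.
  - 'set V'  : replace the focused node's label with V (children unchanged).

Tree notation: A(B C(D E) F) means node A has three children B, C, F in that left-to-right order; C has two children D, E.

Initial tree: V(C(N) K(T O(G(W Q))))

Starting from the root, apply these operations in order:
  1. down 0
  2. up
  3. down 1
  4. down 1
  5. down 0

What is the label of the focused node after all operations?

Step 1 (down 0): focus=C path=0 depth=1 children=['N'] left=[] right=['K'] parent=V
Step 2 (up): focus=V path=root depth=0 children=['C', 'K'] (at root)
Step 3 (down 1): focus=K path=1 depth=1 children=['T', 'O'] left=['C'] right=[] parent=V
Step 4 (down 1): focus=O path=1/1 depth=2 children=['G'] left=['T'] right=[] parent=K
Step 5 (down 0): focus=G path=1/1/0 depth=3 children=['W', 'Q'] left=[] right=[] parent=O

Answer: G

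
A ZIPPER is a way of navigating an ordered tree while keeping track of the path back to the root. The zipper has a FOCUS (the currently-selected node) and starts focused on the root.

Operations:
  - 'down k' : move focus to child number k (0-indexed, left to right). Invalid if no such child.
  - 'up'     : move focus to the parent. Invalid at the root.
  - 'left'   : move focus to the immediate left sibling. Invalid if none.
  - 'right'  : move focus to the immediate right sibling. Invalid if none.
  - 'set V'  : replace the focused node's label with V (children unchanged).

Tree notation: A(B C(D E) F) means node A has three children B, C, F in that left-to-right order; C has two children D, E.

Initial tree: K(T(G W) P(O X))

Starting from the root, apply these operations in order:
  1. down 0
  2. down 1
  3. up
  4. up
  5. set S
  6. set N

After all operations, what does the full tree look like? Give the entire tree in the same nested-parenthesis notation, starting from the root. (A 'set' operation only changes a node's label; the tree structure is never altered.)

Answer: N(T(G W) P(O X))

Derivation:
Step 1 (down 0): focus=T path=0 depth=1 children=['G', 'W'] left=[] right=['P'] parent=K
Step 2 (down 1): focus=W path=0/1 depth=2 children=[] left=['G'] right=[] parent=T
Step 3 (up): focus=T path=0 depth=1 children=['G', 'W'] left=[] right=['P'] parent=K
Step 4 (up): focus=K path=root depth=0 children=['T', 'P'] (at root)
Step 5 (set S): focus=S path=root depth=0 children=['T', 'P'] (at root)
Step 6 (set N): focus=N path=root depth=0 children=['T', 'P'] (at root)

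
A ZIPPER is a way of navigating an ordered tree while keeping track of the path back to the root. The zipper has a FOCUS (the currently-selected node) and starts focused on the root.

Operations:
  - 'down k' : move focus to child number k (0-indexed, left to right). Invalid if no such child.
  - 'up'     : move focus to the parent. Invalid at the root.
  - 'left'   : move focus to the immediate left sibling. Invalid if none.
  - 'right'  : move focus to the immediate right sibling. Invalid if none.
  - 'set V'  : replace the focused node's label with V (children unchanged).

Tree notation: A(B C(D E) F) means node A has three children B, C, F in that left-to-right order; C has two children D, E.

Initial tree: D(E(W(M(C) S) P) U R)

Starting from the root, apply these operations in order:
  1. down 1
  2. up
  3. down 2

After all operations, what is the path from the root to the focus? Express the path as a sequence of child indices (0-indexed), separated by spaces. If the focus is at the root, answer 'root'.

Step 1 (down 1): focus=U path=1 depth=1 children=[] left=['E'] right=['R'] parent=D
Step 2 (up): focus=D path=root depth=0 children=['E', 'U', 'R'] (at root)
Step 3 (down 2): focus=R path=2 depth=1 children=[] left=['E', 'U'] right=[] parent=D

Answer: 2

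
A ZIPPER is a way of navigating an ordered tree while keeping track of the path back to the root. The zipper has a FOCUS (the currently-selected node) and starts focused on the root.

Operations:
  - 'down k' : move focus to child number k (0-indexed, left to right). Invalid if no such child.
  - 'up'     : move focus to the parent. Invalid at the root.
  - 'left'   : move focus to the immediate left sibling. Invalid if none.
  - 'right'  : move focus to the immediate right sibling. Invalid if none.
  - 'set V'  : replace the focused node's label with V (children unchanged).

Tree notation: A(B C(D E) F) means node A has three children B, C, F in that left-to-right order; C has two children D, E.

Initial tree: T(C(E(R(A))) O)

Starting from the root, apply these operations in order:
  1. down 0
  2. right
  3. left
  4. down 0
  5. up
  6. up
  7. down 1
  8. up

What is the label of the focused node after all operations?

Answer: T

Derivation:
Step 1 (down 0): focus=C path=0 depth=1 children=['E'] left=[] right=['O'] parent=T
Step 2 (right): focus=O path=1 depth=1 children=[] left=['C'] right=[] parent=T
Step 3 (left): focus=C path=0 depth=1 children=['E'] left=[] right=['O'] parent=T
Step 4 (down 0): focus=E path=0/0 depth=2 children=['R'] left=[] right=[] parent=C
Step 5 (up): focus=C path=0 depth=1 children=['E'] left=[] right=['O'] parent=T
Step 6 (up): focus=T path=root depth=0 children=['C', 'O'] (at root)
Step 7 (down 1): focus=O path=1 depth=1 children=[] left=['C'] right=[] parent=T
Step 8 (up): focus=T path=root depth=0 children=['C', 'O'] (at root)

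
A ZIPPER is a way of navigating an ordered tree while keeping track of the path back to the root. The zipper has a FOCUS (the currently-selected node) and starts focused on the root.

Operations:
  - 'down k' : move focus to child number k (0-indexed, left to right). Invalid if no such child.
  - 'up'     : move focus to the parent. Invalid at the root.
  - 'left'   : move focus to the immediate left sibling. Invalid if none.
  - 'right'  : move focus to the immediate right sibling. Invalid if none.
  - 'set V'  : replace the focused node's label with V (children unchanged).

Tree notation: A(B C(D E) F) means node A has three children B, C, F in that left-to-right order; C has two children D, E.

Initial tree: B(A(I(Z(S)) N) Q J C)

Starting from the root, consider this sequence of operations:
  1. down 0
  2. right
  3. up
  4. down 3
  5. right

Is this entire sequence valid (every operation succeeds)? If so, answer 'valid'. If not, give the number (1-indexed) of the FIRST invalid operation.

Answer: 5

Derivation:
Step 1 (down 0): focus=A path=0 depth=1 children=['I', 'N'] left=[] right=['Q', 'J', 'C'] parent=B
Step 2 (right): focus=Q path=1 depth=1 children=[] left=['A'] right=['J', 'C'] parent=B
Step 3 (up): focus=B path=root depth=0 children=['A', 'Q', 'J', 'C'] (at root)
Step 4 (down 3): focus=C path=3 depth=1 children=[] left=['A', 'Q', 'J'] right=[] parent=B
Step 5 (right): INVALID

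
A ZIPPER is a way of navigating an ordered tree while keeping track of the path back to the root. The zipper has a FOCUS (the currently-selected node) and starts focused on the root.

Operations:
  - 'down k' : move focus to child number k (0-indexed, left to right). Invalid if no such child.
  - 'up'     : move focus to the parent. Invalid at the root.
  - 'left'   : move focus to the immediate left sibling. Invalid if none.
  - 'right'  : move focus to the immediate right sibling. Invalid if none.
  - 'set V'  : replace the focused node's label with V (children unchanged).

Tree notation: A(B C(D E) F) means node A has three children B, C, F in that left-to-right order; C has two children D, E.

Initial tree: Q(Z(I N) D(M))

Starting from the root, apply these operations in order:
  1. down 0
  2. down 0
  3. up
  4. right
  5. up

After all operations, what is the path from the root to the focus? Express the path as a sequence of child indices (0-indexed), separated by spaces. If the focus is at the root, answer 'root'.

Step 1 (down 0): focus=Z path=0 depth=1 children=['I', 'N'] left=[] right=['D'] parent=Q
Step 2 (down 0): focus=I path=0/0 depth=2 children=[] left=[] right=['N'] parent=Z
Step 3 (up): focus=Z path=0 depth=1 children=['I', 'N'] left=[] right=['D'] parent=Q
Step 4 (right): focus=D path=1 depth=1 children=['M'] left=['Z'] right=[] parent=Q
Step 5 (up): focus=Q path=root depth=0 children=['Z', 'D'] (at root)

Answer: root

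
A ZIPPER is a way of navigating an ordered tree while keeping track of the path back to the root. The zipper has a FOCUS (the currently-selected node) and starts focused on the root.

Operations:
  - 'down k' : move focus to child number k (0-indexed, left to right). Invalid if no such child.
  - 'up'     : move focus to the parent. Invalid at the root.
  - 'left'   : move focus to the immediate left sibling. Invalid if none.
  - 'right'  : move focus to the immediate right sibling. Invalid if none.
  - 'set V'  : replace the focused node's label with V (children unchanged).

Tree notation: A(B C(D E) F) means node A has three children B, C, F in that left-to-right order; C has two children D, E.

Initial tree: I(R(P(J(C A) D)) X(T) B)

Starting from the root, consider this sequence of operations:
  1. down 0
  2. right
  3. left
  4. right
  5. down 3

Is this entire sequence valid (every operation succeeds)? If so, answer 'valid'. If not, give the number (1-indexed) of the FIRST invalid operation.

Answer: 5

Derivation:
Step 1 (down 0): focus=R path=0 depth=1 children=['P'] left=[] right=['X', 'B'] parent=I
Step 2 (right): focus=X path=1 depth=1 children=['T'] left=['R'] right=['B'] parent=I
Step 3 (left): focus=R path=0 depth=1 children=['P'] left=[] right=['X', 'B'] parent=I
Step 4 (right): focus=X path=1 depth=1 children=['T'] left=['R'] right=['B'] parent=I
Step 5 (down 3): INVALID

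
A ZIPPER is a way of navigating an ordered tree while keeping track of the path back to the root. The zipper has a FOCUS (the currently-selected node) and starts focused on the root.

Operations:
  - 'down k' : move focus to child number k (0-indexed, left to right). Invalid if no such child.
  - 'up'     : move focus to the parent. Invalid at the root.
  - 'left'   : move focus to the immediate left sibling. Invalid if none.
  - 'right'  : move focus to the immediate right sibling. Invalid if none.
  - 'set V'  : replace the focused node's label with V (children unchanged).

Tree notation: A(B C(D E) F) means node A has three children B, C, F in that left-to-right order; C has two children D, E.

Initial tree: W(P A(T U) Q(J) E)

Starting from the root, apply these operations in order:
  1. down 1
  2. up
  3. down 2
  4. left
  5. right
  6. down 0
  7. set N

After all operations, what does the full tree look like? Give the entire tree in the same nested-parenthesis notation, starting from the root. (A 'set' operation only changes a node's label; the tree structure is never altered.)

Step 1 (down 1): focus=A path=1 depth=1 children=['T', 'U'] left=['P'] right=['Q', 'E'] parent=W
Step 2 (up): focus=W path=root depth=0 children=['P', 'A', 'Q', 'E'] (at root)
Step 3 (down 2): focus=Q path=2 depth=1 children=['J'] left=['P', 'A'] right=['E'] parent=W
Step 4 (left): focus=A path=1 depth=1 children=['T', 'U'] left=['P'] right=['Q', 'E'] parent=W
Step 5 (right): focus=Q path=2 depth=1 children=['J'] left=['P', 'A'] right=['E'] parent=W
Step 6 (down 0): focus=J path=2/0 depth=2 children=[] left=[] right=[] parent=Q
Step 7 (set N): focus=N path=2/0 depth=2 children=[] left=[] right=[] parent=Q

Answer: W(P A(T U) Q(N) E)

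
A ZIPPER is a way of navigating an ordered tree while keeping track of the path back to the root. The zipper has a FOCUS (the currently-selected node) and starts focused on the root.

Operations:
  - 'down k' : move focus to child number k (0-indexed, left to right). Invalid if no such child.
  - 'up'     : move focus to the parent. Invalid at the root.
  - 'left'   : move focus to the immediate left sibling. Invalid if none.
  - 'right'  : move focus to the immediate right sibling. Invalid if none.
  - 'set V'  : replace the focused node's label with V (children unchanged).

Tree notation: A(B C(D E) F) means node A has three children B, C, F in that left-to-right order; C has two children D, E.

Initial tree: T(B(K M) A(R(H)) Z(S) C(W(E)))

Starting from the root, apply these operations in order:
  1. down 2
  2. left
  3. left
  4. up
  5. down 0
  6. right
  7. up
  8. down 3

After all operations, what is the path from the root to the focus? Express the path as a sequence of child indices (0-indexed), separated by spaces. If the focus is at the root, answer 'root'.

Step 1 (down 2): focus=Z path=2 depth=1 children=['S'] left=['B', 'A'] right=['C'] parent=T
Step 2 (left): focus=A path=1 depth=1 children=['R'] left=['B'] right=['Z', 'C'] parent=T
Step 3 (left): focus=B path=0 depth=1 children=['K', 'M'] left=[] right=['A', 'Z', 'C'] parent=T
Step 4 (up): focus=T path=root depth=0 children=['B', 'A', 'Z', 'C'] (at root)
Step 5 (down 0): focus=B path=0 depth=1 children=['K', 'M'] left=[] right=['A', 'Z', 'C'] parent=T
Step 6 (right): focus=A path=1 depth=1 children=['R'] left=['B'] right=['Z', 'C'] parent=T
Step 7 (up): focus=T path=root depth=0 children=['B', 'A', 'Z', 'C'] (at root)
Step 8 (down 3): focus=C path=3 depth=1 children=['W'] left=['B', 'A', 'Z'] right=[] parent=T

Answer: 3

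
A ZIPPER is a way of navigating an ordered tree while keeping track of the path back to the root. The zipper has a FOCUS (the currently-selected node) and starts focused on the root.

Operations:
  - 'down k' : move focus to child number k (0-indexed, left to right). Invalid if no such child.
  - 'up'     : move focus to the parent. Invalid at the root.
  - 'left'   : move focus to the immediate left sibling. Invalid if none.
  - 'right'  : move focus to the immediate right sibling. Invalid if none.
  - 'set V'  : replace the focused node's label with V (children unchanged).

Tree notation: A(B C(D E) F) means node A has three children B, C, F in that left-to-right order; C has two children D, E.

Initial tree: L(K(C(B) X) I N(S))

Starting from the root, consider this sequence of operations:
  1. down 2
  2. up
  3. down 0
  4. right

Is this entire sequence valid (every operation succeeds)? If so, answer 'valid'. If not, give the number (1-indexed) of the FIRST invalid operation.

Answer: valid

Derivation:
Step 1 (down 2): focus=N path=2 depth=1 children=['S'] left=['K', 'I'] right=[] parent=L
Step 2 (up): focus=L path=root depth=0 children=['K', 'I', 'N'] (at root)
Step 3 (down 0): focus=K path=0 depth=1 children=['C', 'X'] left=[] right=['I', 'N'] parent=L
Step 4 (right): focus=I path=1 depth=1 children=[] left=['K'] right=['N'] parent=L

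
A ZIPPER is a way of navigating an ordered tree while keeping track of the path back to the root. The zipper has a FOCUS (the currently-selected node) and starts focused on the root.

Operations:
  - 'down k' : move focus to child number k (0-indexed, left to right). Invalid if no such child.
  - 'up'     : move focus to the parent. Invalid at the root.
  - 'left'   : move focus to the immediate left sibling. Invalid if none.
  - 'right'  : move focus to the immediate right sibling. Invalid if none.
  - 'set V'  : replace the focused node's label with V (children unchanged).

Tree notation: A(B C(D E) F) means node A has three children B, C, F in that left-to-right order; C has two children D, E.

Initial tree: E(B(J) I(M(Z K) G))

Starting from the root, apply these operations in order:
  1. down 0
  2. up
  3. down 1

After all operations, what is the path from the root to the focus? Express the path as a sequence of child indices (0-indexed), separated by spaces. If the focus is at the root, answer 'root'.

Step 1 (down 0): focus=B path=0 depth=1 children=['J'] left=[] right=['I'] parent=E
Step 2 (up): focus=E path=root depth=0 children=['B', 'I'] (at root)
Step 3 (down 1): focus=I path=1 depth=1 children=['M', 'G'] left=['B'] right=[] parent=E

Answer: 1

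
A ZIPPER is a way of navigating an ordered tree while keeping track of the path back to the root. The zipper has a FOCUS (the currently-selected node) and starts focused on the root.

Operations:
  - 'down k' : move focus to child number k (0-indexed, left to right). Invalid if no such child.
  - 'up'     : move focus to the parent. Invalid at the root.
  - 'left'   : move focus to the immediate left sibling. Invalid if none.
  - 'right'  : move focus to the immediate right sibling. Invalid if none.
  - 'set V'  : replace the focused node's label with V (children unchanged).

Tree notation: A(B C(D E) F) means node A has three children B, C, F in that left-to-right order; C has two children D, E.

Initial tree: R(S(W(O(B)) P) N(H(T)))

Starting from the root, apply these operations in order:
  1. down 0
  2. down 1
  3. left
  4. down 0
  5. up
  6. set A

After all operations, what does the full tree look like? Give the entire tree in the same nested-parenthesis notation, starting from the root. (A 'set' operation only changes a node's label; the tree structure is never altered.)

Step 1 (down 0): focus=S path=0 depth=1 children=['W', 'P'] left=[] right=['N'] parent=R
Step 2 (down 1): focus=P path=0/1 depth=2 children=[] left=['W'] right=[] parent=S
Step 3 (left): focus=W path=0/0 depth=2 children=['O'] left=[] right=['P'] parent=S
Step 4 (down 0): focus=O path=0/0/0 depth=3 children=['B'] left=[] right=[] parent=W
Step 5 (up): focus=W path=0/0 depth=2 children=['O'] left=[] right=['P'] parent=S
Step 6 (set A): focus=A path=0/0 depth=2 children=['O'] left=[] right=['P'] parent=S

Answer: R(S(A(O(B)) P) N(H(T)))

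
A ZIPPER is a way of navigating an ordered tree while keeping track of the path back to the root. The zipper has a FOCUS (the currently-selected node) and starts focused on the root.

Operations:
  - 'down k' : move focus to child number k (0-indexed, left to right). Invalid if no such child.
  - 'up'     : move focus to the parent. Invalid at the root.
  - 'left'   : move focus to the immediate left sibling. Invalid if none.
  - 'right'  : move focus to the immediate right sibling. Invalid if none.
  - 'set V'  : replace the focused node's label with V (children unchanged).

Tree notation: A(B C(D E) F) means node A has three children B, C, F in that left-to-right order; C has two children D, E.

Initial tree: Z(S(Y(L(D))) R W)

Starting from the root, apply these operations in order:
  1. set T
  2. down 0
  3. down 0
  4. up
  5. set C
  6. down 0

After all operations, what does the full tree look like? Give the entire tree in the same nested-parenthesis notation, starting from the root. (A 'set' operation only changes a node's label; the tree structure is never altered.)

Answer: T(C(Y(L(D))) R W)

Derivation:
Step 1 (set T): focus=T path=root depth=0 children=['S', 'R', 'W'] (at root)
Step 2 (down 0): focus=S path=0 depth=1 children=['Y'] left=[] right=['R', 'W'] parent=T
Step 3 (down 0): focus=Y path=0/0 depth=2 children=['L'] left=[] right=[] parent=S
Step 4 (up): focus=S path=0 depth=1 children=['Y'] left=[] right=['R', 'W'] parent=T
Step 5 (set C): focus=C path=0 depth=1 children=['Y'] left=[] right=['R', 'W'] parent=T
Step 6 (down 0): focus=Y path=0/0 depth=2 children=['L'] left=[] right=[] parent=C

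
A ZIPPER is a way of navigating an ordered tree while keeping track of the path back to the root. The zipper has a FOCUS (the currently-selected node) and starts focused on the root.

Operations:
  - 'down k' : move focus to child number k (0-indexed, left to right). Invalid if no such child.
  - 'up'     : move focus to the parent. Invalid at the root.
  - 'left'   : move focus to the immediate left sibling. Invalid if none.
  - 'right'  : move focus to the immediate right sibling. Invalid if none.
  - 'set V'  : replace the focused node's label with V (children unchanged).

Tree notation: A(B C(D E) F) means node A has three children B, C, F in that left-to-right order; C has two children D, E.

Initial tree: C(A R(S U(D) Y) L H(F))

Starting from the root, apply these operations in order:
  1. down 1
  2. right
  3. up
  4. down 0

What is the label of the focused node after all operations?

Step 1 (down 1): focus=R path=1 depth=1 children=['S', 'U', 'Y'] left=['A'] right=['L', 'H'] parent=C
Step 2 (right): focus=L path=2 depth=1 children=[] left=['A', 'R'] right=['H'] parent=C
Step 3 (up): focus=C path=root depth=0 children=['A', 'R', 'L', 'H'] (at root)
Step 4 (down 0): focus=A path=0 depth=1 children=[] left=[] right=['R', 'L', 'H'] parent=C

Answer: A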